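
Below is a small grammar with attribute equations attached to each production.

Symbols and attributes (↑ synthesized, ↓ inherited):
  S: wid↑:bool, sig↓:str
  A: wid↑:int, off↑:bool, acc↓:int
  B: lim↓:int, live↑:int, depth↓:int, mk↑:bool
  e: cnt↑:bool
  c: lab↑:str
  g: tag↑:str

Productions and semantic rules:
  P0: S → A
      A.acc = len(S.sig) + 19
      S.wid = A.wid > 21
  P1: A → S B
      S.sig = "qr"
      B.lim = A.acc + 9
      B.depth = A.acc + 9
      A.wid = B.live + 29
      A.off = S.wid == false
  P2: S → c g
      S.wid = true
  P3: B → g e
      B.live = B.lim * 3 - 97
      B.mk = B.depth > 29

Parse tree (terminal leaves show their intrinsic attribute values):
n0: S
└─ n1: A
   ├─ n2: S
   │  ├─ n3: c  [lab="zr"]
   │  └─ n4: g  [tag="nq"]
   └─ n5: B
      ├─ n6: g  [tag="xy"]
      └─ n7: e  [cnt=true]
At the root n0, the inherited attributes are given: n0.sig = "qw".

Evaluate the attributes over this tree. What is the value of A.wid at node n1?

22

1. n0.sig = "qw"  [given at root]
2. n1.acc = 21  [len(S.sig) + 19]
3. n2.sig = "qr"  ["qr"]
4. n3.lab = "zr"  [terminal]
5. n4.tag = "nq"  [terminal]
6. n2.wid = true  [true]
7. n5.lim = 30  [A.acc + 9]
8. n5.depth = 30  [A.acc + 9]
9. n6.tag = "xy"  [terminal]
10. n7.cnt = true  [terminal]
11. n5.live = -7  [B.lim * 3 - 97]
12. n5.mk = true  [B.depth > 29]
13. n1.wid = 22  [B.live + 29]
14. n1.off = false  [S.wid == false]
15. n0.wid = true  [A.wid > 21]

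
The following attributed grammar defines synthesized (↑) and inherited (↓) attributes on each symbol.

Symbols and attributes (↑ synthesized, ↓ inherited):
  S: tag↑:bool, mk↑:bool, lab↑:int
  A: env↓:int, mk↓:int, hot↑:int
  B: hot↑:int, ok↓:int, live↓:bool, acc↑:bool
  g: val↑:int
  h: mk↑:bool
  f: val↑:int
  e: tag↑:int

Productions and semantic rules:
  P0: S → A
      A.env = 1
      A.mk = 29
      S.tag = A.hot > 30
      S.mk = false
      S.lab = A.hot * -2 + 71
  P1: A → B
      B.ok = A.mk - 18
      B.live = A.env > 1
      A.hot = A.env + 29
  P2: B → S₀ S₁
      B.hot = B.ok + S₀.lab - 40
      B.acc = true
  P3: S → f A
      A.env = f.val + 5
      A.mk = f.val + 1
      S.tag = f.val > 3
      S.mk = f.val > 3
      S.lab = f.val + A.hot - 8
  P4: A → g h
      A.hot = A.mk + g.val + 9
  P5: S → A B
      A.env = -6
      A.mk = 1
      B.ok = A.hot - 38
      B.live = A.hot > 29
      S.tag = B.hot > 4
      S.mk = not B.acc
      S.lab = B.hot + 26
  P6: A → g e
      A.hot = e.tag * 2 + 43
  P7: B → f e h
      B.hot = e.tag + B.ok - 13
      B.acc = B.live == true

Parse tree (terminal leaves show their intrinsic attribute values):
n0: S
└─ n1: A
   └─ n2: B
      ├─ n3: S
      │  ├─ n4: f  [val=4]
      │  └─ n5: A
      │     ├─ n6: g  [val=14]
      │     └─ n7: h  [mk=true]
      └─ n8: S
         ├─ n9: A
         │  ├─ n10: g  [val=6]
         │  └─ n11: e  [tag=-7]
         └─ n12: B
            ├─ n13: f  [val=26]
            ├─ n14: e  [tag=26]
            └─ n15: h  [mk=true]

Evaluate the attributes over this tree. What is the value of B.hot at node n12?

4

1. n1.env = 1  [1]
2. n1.mk = 29  [29]
3. n2.ok = 11  [A.mk - 18]
4. n2.live = false  [A.env > 1]
5. n4.val = 4  [terminal]
6. n5.env = 9  [f.val + 5]
7. n5.mk = 5  [f.val + 1]
8. n6.val = 14  [terminal]
9. n7.mk = true  [terminal]
10. n5.hot = 28  [A.mk + g.val + 9]
11. n3.tag = true  [f.val > 3]
12. n3.mk = true  [f.val > 3]
13. n3.lab = 24  [f.val + A.hot - 8]
14. n9.env = -6  [-6]
15. n9.mk = 1  [1]
16. n10.val = 6  [terminal]
17. n11.tag = -7  [terminal]
18. n9.hot = 29  [e.tag * 2 + 43]
19. n12.ok = -9  [A.hot - 38]
20. n12.live = false  [A.hot > 29]
21. n13.val = 26  [terminal]
22. n14.tag = 26  [terminal]
23. n15.mk = true  [terminal]
24. n12.hot = 4  [e.tag + B.ok - 13]
25. n12.acc = false  [B.live == true]
26. n8.tag = false  [B.hot > 4]
27. n8.mk = true  [not B.acc]
28. n8.lab = 30  [B.hot + 26]
29. n2.hot = -5  [B.ok + S₀.lab - 40]
30. n2.acc = true  [true]
31. n1.hot = 30  [A.env + 29]
32. n0.tag = false  [A.hot > 30]
33. n0.mk = false  [false]
34. n0.lab = 11  [A.hot * -2 + 71]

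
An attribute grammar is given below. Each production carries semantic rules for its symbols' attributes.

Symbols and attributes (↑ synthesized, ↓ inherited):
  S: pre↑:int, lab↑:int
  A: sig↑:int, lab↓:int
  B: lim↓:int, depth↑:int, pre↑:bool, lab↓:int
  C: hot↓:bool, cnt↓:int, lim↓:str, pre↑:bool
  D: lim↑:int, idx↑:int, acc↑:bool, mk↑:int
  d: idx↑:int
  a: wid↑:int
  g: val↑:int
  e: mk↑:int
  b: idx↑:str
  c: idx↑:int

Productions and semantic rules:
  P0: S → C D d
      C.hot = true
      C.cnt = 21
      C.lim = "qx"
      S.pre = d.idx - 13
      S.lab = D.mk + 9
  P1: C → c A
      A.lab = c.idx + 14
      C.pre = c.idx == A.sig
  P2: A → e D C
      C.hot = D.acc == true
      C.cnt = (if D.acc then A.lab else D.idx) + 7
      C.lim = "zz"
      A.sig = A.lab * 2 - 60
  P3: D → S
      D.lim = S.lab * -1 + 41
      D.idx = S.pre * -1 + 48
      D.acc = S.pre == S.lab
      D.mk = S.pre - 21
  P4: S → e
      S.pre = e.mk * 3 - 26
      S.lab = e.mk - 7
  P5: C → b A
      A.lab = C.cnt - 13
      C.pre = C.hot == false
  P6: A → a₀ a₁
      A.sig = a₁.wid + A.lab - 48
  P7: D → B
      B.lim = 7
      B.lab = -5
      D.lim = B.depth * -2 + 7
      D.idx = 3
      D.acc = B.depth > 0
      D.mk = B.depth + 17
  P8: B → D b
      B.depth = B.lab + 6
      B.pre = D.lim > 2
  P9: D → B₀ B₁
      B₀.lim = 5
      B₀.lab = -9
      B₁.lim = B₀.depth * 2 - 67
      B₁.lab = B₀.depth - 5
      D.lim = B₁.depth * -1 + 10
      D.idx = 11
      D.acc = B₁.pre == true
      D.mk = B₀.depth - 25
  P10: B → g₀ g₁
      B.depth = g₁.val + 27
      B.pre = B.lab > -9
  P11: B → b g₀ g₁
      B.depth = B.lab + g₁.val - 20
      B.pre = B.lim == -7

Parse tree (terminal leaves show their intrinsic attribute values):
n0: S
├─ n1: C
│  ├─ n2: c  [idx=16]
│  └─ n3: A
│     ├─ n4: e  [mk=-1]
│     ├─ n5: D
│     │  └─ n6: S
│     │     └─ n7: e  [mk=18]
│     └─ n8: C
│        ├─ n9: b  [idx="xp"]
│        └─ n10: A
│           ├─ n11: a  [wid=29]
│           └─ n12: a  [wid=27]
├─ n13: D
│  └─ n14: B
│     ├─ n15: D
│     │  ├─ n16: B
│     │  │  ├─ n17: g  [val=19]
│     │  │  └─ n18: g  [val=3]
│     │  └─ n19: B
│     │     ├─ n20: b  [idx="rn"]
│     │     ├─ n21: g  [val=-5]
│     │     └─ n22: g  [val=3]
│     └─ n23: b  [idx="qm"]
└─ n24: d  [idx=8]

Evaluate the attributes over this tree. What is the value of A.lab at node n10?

1. n1.hot = true  [true]
2. n1.cnt = 21  [21]
3. n1.lim = "qx"  ["qx"]
4. n2.idx = 16  [terminal]
5. n3.lab = 30  [c.idx + 14]
6. n4.mk = -1  [terminal]
7. n7.mk = 18  [terminal]
8. n6.pre = 28  [e.mk * 3 - 26]
9. n6.lab = 11  [e.mk - 7]
10. n5.lim = 30  [S.lab * -1 + 41]
11. n5.idx = 20  [S.pre * -1 + 48]
12. n5.acc = false  [S.pre == S.lab]
13. n5.mk = 7  [S.pre - 21]
14. n8.hot = false  [D.acc == true]
15. n8.cnt = 27  [(if D.acc then A.lab else D.idx) + 7]
16. n8.lim = "zz"  ["zz"]
17. n9.idx = "xp"  [terminal]
18. n10.lab = 14  [C.cnt - 13]
19. n11.wid = 29  [terminal]
20. n12.wid = 27  [terminal]
21. n10.sig = -7  [a₁.wid + A.lab - 48]
22. n8.pre = true  [C.hot == false]
23. n3.sig = 0  [A.lab * 2 - 60]
24. n1.pre = false  [c.idx == A.sig]
25. n14.lim = 7  [7]
26. n14.lab = -5  [-5]
27. n16.lim = 5  [5]
28. n16.lab = -9  [-9]
29. n17.val = 19  [terminal]
30. n18.val = 3  [terminal]
31. n16.depth = 30  [g₁.val + 27]
32. n16.pre = false  [B.lab > -9]
33. n19.lim = -7  [B₀.depth * 2 - 67]
34. n19.lab = 25  [B₀.depth - 5]
35. n20.idx = "rn"  [terminal]
36. n21.val = -5  [terminal]
37. n22.val = 3  [terminal]
38. n19.depth = 8  [B.lab + g₁.val - 20]
39. n19.pre = true  [B.lim == -7]
40. n15.lim = 2  [B₁.depth * -1 + 10]
41. n15.idx = 11  [11]
42. n15.acc = true  [B₁.pre == true]
43. n15.mk = 5  [B₀.depth - 25]
44. n23.idx = "qm"  [terminal]
45. n14.depth = 1  [B.lab + 6]
46. n14.pre = false  [D.lim > 2]
47. n13.lim = 5  [B.depth * -2 + 7]
48. n13.idx = 3  [3]
49. n13.acc = true  [B.depth > 0]
50. n13.mk = 18  [B.depth + 17]
51. n24.idx = 8  [terminal]
52. n0.pre = -5  [d.idx - 13]
53. n0.lab = 27  [D.mk + 9]

14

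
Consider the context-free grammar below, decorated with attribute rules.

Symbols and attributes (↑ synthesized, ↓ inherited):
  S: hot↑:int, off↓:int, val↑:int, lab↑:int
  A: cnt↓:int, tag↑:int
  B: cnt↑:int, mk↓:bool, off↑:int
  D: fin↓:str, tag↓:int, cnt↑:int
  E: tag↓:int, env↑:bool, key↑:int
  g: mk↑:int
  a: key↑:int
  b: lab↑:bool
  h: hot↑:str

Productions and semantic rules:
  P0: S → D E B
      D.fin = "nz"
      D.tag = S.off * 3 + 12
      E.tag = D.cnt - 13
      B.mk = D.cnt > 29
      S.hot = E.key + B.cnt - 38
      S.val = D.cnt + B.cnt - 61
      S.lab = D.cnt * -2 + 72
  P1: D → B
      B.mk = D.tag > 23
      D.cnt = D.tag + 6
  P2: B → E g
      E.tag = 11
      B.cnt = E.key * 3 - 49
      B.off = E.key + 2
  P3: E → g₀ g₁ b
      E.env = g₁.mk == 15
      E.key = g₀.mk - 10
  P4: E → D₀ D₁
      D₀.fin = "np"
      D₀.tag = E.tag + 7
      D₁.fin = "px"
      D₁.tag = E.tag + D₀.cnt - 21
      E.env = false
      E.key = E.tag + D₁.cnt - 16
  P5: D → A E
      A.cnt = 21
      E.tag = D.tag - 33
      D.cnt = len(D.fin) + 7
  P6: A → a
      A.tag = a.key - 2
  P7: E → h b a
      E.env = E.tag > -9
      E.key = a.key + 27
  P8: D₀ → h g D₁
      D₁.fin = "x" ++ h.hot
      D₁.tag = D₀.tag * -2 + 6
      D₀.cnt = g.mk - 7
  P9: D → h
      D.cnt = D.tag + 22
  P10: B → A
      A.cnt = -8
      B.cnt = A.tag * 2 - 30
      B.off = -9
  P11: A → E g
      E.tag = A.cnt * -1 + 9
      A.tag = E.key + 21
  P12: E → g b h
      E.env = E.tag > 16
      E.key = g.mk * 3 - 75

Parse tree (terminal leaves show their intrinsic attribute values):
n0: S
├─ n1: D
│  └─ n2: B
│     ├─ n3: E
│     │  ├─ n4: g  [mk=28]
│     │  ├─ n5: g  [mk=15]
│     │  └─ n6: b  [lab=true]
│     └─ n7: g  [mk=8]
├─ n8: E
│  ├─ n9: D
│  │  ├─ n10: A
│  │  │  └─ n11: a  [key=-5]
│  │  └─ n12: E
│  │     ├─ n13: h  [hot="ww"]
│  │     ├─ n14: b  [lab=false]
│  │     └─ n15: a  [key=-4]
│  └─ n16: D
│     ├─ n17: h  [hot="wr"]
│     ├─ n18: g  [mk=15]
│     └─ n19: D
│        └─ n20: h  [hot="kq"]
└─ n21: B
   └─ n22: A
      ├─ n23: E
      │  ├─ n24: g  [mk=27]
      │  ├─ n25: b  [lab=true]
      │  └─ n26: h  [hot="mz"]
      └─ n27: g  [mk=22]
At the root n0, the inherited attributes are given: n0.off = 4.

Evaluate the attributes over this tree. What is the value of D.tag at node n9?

24

1. n0.off = 4  [given at root]
2. n1.fin = "nz"  ["nz"]
3. n1.tag = 24  [S.off * 3 + 12]
4. n2.mk = true  [D.tag > 23]
5. n3.tag = 11  [11]
6. n4.mk = 28  [terminal]
7. n5.mk = 15  [terminal]
8. n6.lab = true  [terminal]
9. n3.env = true  [g₁.mk == 15]
10. n3.key = 18  [g₀.mk - 10]
11. n7.mk = 8  [terminal]
12. n2.cnt = 5  [E.key * 3 - 49]
13. n2.off = 20  [E.key + 2]
14. n1.cnt = 30  [D.tag + 6]
15. n8.tag = 17  [D.cnt - 13]
16. n9.fin = "np"  ["np"]
17. n9.tag = 24  [E.tag + 7]
18. n10.cnt = 21  [21]
19. n11.key = -5  [terminal]
20. n10.tag = -7  [a.key - 2]
21. n12.tag = -9  [D.tag - 33]
22. n13.hot = "ww"  [terminal]
23. n14.lab = false  [terminal]
24. n15.key = -4  [terminal]
25. n12.env = false  [E.tag > -9]
26. n12.key = 23  [a.key + 27]
27. n9.cnt = 9  [len(D.fin) + 7]
28. n16.fin = "px"  ["px"]
29. n16.tag = 5  [E.tag + D₀.cnt - 21]
30. n17.hot = "wr"  [terminal]
31. n18.mk = 15  [terminal]
32. n19.fin = "xwr"  ["x" ++ h.hot]
33. n19.tag = -4  [D₀.tag * -2 + 6]
34. n20.hot = "kq"  [terminal]
35. n19.cnt = 18  [D.tag + 22]
36. n16.cnt = 8  [g.mk - 7]
37. n8.env = false  [false]
38. n8.key = 9  [E.tag + D₁.cnt - 16]
39. n21.mk = true  [D.cnt > 29]
40. n22.cnt = -8  [-8]
41. n23.tag = 17  [A.cnt * -1 + 9]
42. n24.mk = 27  [terminal]
43. n25.lab = true  [terminal]
44. n26.hot = "mz"  [terminal]
45. n23.env = true  [E.tag > 16]
46. n23.key = 6  [g.mk * 3 - 75]
47. n27.mk = 22  [terminal]
48. n22.tag = 27  [E.key + 21]
49. n21.cnt = 24  [A.tag * 2 - 30]
50. n21.off = -9  [-9]
51. n0.hot = -5  [E.key + B.cnt - 38]
52. n0.val = -7  [D.cnt + B.cnt - 61]
53. n0.lab = 12  [D.cnt * -2 + 72]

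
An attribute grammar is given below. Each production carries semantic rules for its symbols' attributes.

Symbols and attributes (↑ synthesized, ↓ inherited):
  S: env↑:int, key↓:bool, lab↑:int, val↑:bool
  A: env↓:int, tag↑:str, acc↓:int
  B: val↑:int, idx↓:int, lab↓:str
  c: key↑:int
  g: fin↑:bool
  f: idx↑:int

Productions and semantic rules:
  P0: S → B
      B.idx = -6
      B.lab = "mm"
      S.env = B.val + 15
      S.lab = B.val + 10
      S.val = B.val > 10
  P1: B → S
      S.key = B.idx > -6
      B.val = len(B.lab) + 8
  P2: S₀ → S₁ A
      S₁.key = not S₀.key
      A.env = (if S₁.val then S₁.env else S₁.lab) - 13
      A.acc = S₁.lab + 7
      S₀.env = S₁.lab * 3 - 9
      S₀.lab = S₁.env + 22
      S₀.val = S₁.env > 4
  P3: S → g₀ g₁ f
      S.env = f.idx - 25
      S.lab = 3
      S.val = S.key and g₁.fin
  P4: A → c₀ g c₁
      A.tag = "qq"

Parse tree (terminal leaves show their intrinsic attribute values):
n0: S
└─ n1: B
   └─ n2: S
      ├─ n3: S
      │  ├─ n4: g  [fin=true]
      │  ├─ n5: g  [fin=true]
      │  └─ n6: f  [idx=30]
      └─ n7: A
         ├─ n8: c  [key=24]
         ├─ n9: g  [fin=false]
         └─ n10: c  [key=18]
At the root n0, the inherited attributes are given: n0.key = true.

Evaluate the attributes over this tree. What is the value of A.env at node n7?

-8

1. n0.key = true  [given at root]
2. n1.idx = -6  [-6]
3. n1.lab = "mm"  ["mm"]
4. n2.key = false  [B.idx > -6]
5. n3.key = true  [not S₀.key]
6. n4.fin = true  [terminal]
7. n5.fin = true  [terminal]
8. n6.idx = 30  [terminal]
9. n3.env = 5  [f.idx - 25]
10. n3.lab = 3  [3]
11. n3.val = true  [S.key and g₁.fin]
12. n7.env = -8  [(if S₁.val then S₁.env else S₁.lab) - 13]
13. n7.acc = 10  [S₁.lab + 7]
14. n8.key = 24  [terminal]
15. n9.fin = false  [terminal]
16. n10.key = 18  [terminal]
17. n7.tag = "qq"  ["qq"]
18. n2.env = 0  [S₁.lab * 3 - 9]
19. n2.lab = 27  [S₁.env + 22]
20. n2.val = true  [S₁.env > 4]
21. n1.val = 10  [len(B.lab) + 8]
22. n0.env = 25  [B.val + 15]
23. n0.lab = 20  [B.val + 10]
24. n0.val = false  [B.val > 10]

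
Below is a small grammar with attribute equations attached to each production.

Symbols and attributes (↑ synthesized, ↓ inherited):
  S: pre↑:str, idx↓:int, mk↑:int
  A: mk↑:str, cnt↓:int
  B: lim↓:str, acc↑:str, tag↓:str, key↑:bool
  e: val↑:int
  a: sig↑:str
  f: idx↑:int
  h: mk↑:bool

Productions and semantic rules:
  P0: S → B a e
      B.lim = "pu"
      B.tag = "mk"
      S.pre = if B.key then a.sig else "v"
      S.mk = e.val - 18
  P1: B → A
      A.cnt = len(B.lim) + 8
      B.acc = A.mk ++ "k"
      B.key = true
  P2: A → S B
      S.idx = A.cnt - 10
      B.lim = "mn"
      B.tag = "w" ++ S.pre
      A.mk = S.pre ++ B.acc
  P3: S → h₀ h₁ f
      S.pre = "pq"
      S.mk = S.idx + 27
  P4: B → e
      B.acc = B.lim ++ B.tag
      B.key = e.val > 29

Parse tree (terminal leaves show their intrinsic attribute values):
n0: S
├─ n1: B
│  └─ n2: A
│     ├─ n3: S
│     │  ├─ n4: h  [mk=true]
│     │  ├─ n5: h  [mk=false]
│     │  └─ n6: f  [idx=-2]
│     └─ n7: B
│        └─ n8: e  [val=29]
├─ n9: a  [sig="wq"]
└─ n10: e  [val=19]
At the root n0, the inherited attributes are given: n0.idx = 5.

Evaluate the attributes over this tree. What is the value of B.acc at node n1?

"pqmnwpqk"

1. n0.idx = 5  [given at root]
2. n1.lim = "pu"  ["pu"]
3. n1.tag = "mk"  ["mk"]
4. n2.cnt = 10  [len(B.lim) + 8]
5. n3.idx = 0  [A.cnt - 10]
6. n4.mk = true  [terminal]
7. n5.mk = false  [terminal]
8. n6.idx = -2  [terminal]
9. n3.pre = "pq"  ["pq"]
10. n3.mk = 27  [S.idx + 27]
11. n7.lim = "mn"  ["mn"]
12. n7.tag = "wpq"  ["w" ++ S.pre]
13. n8.val = 29  [terminal]
14. n7.acc = "mnwpq"  [B.lim ++ B.tag]
15. n7.key = false  [e.val > 29]
16. n2.mk = "pqmnwpq"  [S.pre ++ B.acc]
17. n1.acc = "pqmnwpqk"  [A.mk ++ "k"]
18. n1.key = true  [true]
19. n9.sig = "wq"  [terminal]
20. n10.val = 19  [terminal]
21. n0.pre = "wq"  [if B.key then a.sig else "v"]
22. n0.mk = 1  [e.val - 18]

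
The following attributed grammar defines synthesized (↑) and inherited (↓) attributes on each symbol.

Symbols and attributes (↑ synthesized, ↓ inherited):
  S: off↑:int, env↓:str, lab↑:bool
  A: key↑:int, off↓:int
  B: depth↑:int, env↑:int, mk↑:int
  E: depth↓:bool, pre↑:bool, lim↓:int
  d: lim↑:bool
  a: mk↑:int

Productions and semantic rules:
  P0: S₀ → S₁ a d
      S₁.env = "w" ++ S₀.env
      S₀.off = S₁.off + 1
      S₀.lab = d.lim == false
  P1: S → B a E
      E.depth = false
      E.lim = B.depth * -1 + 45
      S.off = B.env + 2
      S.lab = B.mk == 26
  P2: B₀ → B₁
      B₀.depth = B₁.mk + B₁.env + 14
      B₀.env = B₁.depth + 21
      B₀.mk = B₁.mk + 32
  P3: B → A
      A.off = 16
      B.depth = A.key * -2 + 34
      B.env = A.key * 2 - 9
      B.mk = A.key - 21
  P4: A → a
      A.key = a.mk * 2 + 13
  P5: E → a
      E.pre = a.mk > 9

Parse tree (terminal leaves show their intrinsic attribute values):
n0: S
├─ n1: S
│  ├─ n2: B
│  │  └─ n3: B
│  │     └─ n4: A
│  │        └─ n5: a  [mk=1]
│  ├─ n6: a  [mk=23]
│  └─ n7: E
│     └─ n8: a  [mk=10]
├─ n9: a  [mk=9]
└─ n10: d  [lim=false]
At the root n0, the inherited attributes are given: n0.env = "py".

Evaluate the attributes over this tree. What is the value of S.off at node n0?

1. n0.env = "py"  [given at root]
2. n1.env = "wpy"  ["w" ++ S₀.env]
3. n4.off = 16  [16]
4. n5.mk = 1  [terminal]
5. n4.key = 15  [a.mk * 2 + 13]
6. n3.depth = 4  [A.key * -2 + 34]
7. n3.env = 21  [A.key * 2 - 9]
8. n3.mk = -6  [A.key - 21]
9. n2.depth = 29  [B₁.mk + B₁.env + 14]
10. n2.env = 25  [B₁.depth + 21]
11. n2.mk = 26  [B₁.mk + 32]
12. n6.mk = 23  [terminal]
13. n7.depth = false  [false]
14. n7.lim = 16  [B.depth * -1 + 45]
15. n8.mk = 10  [terminal]
16. n7.pre = true  [a.mk > 9]
17. n1.off = 27  [B.env + 2]
18. n1.lab = true  [B.mk == 26]
19. n9.mk = 9  [terminal]
20. n10.lim = false  [terminal]
21. n0.off = 28  [S₁.off + 1]
22. n0.lab = true  [d.lim == false]

28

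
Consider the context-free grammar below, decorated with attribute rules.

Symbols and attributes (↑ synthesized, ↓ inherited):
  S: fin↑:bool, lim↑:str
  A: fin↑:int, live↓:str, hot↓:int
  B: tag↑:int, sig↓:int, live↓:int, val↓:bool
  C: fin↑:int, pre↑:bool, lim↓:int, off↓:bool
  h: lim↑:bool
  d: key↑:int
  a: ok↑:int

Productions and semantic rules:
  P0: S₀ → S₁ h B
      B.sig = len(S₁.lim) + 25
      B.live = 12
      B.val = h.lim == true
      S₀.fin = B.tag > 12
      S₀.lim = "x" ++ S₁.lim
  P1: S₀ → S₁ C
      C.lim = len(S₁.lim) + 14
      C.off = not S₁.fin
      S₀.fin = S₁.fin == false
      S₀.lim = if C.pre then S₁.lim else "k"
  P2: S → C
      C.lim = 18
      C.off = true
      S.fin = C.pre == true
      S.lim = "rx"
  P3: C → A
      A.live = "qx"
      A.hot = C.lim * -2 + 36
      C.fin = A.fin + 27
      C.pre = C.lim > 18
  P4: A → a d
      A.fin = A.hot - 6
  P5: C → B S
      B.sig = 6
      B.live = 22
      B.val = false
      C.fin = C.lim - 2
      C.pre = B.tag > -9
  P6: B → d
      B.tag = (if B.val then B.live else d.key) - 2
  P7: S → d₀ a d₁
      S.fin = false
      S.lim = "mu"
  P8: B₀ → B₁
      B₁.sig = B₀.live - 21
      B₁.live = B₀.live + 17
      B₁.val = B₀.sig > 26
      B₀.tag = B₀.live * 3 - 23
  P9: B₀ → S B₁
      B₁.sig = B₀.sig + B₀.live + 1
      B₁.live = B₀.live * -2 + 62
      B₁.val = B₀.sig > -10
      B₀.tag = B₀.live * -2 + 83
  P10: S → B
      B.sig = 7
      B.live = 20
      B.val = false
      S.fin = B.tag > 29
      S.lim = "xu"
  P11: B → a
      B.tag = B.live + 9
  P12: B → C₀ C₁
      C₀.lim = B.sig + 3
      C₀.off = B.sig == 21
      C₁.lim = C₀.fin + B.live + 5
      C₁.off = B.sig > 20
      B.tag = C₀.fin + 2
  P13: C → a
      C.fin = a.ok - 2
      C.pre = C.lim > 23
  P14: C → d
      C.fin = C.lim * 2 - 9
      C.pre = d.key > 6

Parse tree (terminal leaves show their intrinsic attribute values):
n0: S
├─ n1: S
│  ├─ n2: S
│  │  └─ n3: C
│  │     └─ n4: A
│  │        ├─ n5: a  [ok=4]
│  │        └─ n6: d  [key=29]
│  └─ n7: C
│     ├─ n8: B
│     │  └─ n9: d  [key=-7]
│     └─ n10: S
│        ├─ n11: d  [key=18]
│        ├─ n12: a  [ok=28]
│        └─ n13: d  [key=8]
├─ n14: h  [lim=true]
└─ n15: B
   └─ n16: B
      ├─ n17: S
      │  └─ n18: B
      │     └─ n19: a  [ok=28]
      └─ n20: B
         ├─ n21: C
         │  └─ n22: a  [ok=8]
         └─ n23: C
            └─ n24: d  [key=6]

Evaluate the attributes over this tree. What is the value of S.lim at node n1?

1. n3.lim = 18  [18]
2. n3.off = true  [true]
3. n4.live = "qx"  ["qx"]
4. n4.hot = 0  [C.lim * -2 + 36]
5. n5.ok = 4  [terminal]
6. n6.key = 29  [terminal]
7. n4.fin = -6  [A.hot - 6]
8. n3.fin = 21  [A.fin + 27]
9. n3.pre = false  [C.lim > 18]
10. n2.fin = false  [C.pre == true]
11. n2.lim = "rx"  ["rx"]
12. n7.lim = 16  [len(S₁.lim) + 14]
13. n7.off = true  [not S₁.fin]
14. n8.sig = 6  [6]
15. n8.live = 22  [22]
16. n8.val = false  [false]
17. n9.key = -7  [terminal]
18. n8.tag = -9  [(if B.val then B.live else d.key) - 2]
19. n11.key = 18  [terminal]
20. n12.ok = 28  [terminal]
21. n13.key = 8  [terminal]
22. n10.fin = false  [false]
23. n10.lim = "mu"  ["mu"]
24. n7.fin = 14  [C.lim - 2]
25. n7.pre = false  [B.tag > -9]
26. n1.fin = true  [S₁.fin == false]
27. n1.lim = "k"  [if C.pre then S₁.lim else "k"]
28. n14.lim = true  [terminal]
29. n15.sig = 26  [len(S₁.lim) + 25]
30. n15.live = 12  [12]
31. n15.val = true  [h.lim == true]
32. n16.sig = -9  [B₀.live - 21]
33. n16.live = 29  [B₀.live + 17]
34. n16.val = false  [B₀.sig > 26]
35. n18.sig = 7  [7]
36. n18.live = 20  [20]
37. n18.val = false  [false]
38. n19.ok = 28  [terminal]
39. n18.tag = 29  [B.live + 9]
40. n17.fin = false  [B.tag > 29]
41. n17.lim = "xu"  ["xu"]
42. n20.sig = 21  [B₀.sig + B₀.live + 1]
43. n20.live = 4  [B₀.live * -2 + 62]
44. n20.val = true  [B₀.sig > -10]
45. n21.lim = 24  [B.sig + 3]
46. n21.off = true  [B.sig == 21]
47. n22.ok = 8  [terminal]
48. n21.fin = 6  [a.ok - 2]
49. n21.pre = true  [C.lim > 23]
50. n23.lim = 15  [C₀.fin + B.live + 5]
51. n23.off = true  [B.sig > 20]
52. n24.key = 6  [terminal]
53. n23.fin = 21  [C.lim * 2 - 9]
54. n23.pre = false  [d.key > 6]
55. n20.tag = 8  [C₀.fin + 2]
56. n16.tag = 25  [B₀.live * -2 + 83]
57. n15.tag = 13  [B₀.live * 3 - 23]
58. n0.fin = true  [B.tag > 12]
59. n0.lim = "xk"  ["x" ++ S₁.lim]

"k"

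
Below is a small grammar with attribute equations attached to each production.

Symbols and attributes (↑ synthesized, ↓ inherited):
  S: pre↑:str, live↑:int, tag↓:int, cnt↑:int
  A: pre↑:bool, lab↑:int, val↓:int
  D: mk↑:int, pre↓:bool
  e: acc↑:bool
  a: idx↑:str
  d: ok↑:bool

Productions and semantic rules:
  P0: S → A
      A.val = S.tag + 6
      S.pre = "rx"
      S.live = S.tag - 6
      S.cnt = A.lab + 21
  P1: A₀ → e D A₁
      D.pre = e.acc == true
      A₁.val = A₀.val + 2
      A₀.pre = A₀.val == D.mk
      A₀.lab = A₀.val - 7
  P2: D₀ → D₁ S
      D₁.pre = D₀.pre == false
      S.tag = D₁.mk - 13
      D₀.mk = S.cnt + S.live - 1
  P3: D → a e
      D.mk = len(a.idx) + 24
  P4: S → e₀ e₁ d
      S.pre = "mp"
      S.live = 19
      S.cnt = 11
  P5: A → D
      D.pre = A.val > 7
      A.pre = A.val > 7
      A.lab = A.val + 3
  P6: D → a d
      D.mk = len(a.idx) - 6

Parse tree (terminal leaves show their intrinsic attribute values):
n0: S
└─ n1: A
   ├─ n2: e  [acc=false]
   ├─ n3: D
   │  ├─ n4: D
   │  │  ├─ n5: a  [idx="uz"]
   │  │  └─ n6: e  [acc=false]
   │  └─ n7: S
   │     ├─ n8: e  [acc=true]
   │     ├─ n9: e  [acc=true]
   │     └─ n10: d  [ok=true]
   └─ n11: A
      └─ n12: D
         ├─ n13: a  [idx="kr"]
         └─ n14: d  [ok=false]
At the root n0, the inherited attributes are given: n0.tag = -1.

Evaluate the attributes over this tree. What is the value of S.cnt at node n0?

1. n0.tag = -1  [given at root]
2. n1.val = 5  [S.tag + 6]
3. n2.acc = false  [terminal]
4. n3.pre = false  [e.acc == true]
5. n4.pre = true  [D₀.pre == false]
6. n5.idx = "uz"  [terminal]
7. n6.acc = false  [terminal]
8. n4.mk = 26  [len(a.idx) + 24]
9. n7.tag = 13  [D₁.mk - 13]
10. n8.acc = true  [terminal]
11. n9.acc = true  [terminal]
12. n10.ok = true  [terminal]
13. n7.pre = "mp"  ["mp"]
14. n7.live = 19  [19]
15. n7.cnt = 11  [11]
16. n3.mk = 29  [S.cnt + S.live - 1]
17. n11.val = 7  [A₀.val + 2]
18. n12.pre = false  [A.val > 7]
19. n13.idx = "kr"  [terminal]
20. n14.ok = false  [terminal]
21. n12.mk = -4  [len(a.idx) - 6]
22. n11.pre = false  [A.val > 7]
23. n11.lab = 10  [A.val + 3]
24. n1.pre = false  [A₀.val == D.mk]
25. n1.lab = -2  [A₀.val - 7]
26. n0.pre = "rx"  ["rx"]
27. n0.live = -7  [S.tag - 6]
28. n0.cnt = 19  [A.lab + 21]

19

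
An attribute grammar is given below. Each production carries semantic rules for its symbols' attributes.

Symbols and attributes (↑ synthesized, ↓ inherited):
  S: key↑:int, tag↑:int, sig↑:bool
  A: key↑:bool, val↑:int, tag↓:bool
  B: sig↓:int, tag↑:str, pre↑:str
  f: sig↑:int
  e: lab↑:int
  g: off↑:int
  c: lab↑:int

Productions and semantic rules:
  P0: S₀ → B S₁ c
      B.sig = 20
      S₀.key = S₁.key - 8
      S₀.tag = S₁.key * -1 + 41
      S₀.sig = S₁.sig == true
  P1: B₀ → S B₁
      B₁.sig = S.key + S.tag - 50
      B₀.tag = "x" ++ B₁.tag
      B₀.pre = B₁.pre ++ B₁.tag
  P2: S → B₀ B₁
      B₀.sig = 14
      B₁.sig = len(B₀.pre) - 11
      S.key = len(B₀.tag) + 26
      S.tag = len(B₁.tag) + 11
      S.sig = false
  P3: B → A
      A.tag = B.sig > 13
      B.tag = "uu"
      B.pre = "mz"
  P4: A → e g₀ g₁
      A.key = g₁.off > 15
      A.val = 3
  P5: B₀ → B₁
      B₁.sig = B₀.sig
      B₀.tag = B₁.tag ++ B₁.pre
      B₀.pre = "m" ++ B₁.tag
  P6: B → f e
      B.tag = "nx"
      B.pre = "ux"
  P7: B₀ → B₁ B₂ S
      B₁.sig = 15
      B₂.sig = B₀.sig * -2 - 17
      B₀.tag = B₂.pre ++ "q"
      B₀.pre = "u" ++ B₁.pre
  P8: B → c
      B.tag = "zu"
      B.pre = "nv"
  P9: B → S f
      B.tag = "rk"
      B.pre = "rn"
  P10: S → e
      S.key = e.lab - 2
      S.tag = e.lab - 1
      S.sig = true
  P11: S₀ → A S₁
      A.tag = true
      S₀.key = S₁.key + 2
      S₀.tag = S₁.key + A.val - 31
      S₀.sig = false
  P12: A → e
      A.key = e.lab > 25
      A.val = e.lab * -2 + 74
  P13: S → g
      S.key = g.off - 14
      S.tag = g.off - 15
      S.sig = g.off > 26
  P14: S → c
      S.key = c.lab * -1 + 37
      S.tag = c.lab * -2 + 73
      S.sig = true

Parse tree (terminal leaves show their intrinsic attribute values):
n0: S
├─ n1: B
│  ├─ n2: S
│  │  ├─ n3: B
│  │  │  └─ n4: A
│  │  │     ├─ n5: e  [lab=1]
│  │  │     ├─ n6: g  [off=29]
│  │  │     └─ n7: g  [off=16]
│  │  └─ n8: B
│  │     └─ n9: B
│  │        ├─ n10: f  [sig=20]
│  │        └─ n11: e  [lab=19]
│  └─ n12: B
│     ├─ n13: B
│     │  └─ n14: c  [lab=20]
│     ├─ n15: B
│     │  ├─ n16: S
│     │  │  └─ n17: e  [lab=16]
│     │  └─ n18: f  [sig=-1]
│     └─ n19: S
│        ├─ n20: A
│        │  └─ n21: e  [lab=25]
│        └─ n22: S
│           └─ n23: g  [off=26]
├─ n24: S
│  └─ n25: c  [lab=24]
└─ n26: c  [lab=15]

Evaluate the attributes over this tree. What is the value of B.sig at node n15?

1. n1.sig = 20  [20]
2. n3.sig = 14  [14]
3. n4.tag = true  [B.sig > 13]
4. n5.lab = 1  [terminal]
5. n6.off = 29  [terminal]
6. n7.off = 16  [terminal]
7. n4.key = true  [g₁.off > 15]
8. n4.val = 3  [3]
9. n3.tag = "uu"  ["uu"]
10. n3.pre = "mz"  ["mz"]
11. n8.sig = -9  [len(B₀.pre) - 11]
12. n9.sig = -9  [B₀.sig]
13. n10.sig = 20  [terminal]
14. n11.lab = 19  [terminal]
15. n9.tag = "nx"  ["nx"]
16. n9.pre = "ux"  ["ux"]
17. n8.tag = "nxux"  [B₁.tag ++ B₁.pre]
18. n8.pre = "mnx"  ["m" ++ B₁.tag]
19. n2.key = 28  [len(B₀.tag) + 26]
20. n2.tag = 15  [len(B₁.tag) + 11]
21. n2.sig = false  [false]
22. n12.sig = -7  [S.key + S.tag - 50]
23. n13.sig = 15  [15]
24. n14.lab = 20  [terminal]
25. n13.tag = "zu"  ["zu"]
26. n13.pre = "nv"  ["nv"]
27. n15.sig = -3  [B₀.sig * -2 - 17]
28. n17.lab = 16  [terminal]
29. n16.key = 14  [e.lab - 2]
30. n16.tag = 15  [e.lab - 1]
31. n16.sig = true  [true]
32. n18.sig = -1  [terminal]
33. n15.tag = "rk"  ["rk"]
34. n15.pre = "rn"  ["rn"]
35. n20.tag = true  [true]
36. n21.lab = 25  [terminal]
37. n20.key = false  [e.lab > 25]
38. n20.val = 24  [e.lab * -2 + 74]
39. n23.off = 26  [terminal]
40. n22.key = 12  [g.off - 14]
41. n22.tag = 11  [g.off - 15]
42. n22.sig = false  [g.off > 26]
43. n19.key = 14  [S₁.key + 2]
44. n19.tag = 5  [S₁.key + A.val - 31]
45. n19.sig = false  [false]
46. n12.tag = "rnq"  [B₂.pre ++ "q"]
47. n12.pre = "unv"  ["u" ++ B₁.pre]
48. n1.tag = "xrnq"  ["x" ++ B₁.tag]
49. n1.pre = "unvrnq"  [B₁.pre ++ B₁.tag]
50. n25.lab = 24  [terminal]
51. n24.key = 13  [c.lab * -1 + 37]
52. n24.tag = 25  [c.lab * -2 + 73]
53. n24.sig = true  [true]
54. n26.lab = 15  [terminal]
55. n0.key = 5  [S₁.key - 8]
56. n0.tag = 28  [S₁.key * -1 + 41]
57. n0.sig = true  [S₁.sig == true]

-3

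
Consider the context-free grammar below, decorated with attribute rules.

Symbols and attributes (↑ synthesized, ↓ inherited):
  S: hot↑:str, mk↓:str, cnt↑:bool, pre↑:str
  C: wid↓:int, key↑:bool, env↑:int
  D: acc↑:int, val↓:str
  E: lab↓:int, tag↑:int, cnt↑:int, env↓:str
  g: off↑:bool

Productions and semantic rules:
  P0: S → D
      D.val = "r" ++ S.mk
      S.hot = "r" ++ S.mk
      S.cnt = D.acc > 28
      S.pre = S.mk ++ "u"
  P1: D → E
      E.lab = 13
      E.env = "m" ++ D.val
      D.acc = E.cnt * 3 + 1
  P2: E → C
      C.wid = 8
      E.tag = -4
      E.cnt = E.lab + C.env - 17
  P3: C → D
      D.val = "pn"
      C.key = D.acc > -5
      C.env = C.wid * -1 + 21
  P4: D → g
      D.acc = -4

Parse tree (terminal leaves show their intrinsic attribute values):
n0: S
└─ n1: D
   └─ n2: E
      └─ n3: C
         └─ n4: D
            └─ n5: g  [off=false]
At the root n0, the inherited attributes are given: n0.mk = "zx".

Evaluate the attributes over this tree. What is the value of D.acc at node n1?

1. n0.mk = "zx"  [given at root]
2. n1.val = "rzx"  ["r" ++ S.mk]
3. n2.lab = 13  [13]
4. n2.env = "mrzx"  ["m" ++ D.val]
5. n3.wid = 8  [8]
6. n4.val = "pn"  ["pn"]
7. n5.off = false  [terminal]
8. n4.acc = -4  [-4]
9. n3.key = true  [D.acc > -5]
10. n3.env = 13  [C.wid * -1 + 21]
11. n2.tag = -4  [-4]
12. n2.cnt = 9  [E.lab + C.env - 17]
13. n1.acc = 28  [E.cnt * 3 + 1]
14. n0.hot = "rzx"  ["r" ++ S.mk]
15. n0.cnt = false  [D.acc > 28]
16. n0.pre = "zxu"  [S.mk ++ "u"]

28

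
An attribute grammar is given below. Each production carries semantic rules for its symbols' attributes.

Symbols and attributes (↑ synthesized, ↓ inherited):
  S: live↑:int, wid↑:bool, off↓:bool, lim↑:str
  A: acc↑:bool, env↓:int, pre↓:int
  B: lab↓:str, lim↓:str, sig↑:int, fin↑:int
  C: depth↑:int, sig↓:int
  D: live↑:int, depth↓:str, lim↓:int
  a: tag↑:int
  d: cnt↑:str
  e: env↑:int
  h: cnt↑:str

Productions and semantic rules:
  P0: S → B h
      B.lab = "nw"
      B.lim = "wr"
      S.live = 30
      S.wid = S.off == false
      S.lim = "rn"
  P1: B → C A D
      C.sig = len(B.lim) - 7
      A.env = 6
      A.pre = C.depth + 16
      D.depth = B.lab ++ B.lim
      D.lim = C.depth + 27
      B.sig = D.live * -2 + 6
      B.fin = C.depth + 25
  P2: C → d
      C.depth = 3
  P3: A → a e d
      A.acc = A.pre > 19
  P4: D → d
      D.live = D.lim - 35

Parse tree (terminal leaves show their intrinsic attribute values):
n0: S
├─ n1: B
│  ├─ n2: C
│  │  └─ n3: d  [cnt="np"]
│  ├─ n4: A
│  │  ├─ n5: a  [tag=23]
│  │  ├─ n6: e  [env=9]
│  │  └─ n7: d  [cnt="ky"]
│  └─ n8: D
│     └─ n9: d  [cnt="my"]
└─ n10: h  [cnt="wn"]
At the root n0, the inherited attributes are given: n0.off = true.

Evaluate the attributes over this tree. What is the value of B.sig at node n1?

16

1. n0.off = true  [given at root]
2. n1.lab = "nw"  ["nw"]
3. n1.lim = "wr"  ["wr"]
4. n2.sig = -5  [len(B.lim) - 7]
5. n3.cnt = "np"  [terminal]
6. n2.depth = 3  [3]
7. n4.env = 6  [6]
8. n4.pre = 19  [C.depth + 16]
9. n5.tag = 23  [terminal]
10. n6.env = 9  [terminal]
11. n7.cnt = "ky"  [terminal]
12. n4.acc = false  [A.pre > 19]
13. n8.depth = "nwwr"  [B.lab ++ B.lim]
14. n8.lim = 30  [C.depth + 27]
15. n9.cnt = "my"  [terminal]
16. n8.live = -5  [D.lim - 35]
17. n1.sig = 16  [D.live * -2 + 6]
18. n1.fin = 28  [C.depth + 25]
19. n10.cnt = "wn"  [terminal]
20. n0.live = 30  [30]
21. n0.wid = false  [S.off == false]
22. n0.lim = "rn"  ["rn"]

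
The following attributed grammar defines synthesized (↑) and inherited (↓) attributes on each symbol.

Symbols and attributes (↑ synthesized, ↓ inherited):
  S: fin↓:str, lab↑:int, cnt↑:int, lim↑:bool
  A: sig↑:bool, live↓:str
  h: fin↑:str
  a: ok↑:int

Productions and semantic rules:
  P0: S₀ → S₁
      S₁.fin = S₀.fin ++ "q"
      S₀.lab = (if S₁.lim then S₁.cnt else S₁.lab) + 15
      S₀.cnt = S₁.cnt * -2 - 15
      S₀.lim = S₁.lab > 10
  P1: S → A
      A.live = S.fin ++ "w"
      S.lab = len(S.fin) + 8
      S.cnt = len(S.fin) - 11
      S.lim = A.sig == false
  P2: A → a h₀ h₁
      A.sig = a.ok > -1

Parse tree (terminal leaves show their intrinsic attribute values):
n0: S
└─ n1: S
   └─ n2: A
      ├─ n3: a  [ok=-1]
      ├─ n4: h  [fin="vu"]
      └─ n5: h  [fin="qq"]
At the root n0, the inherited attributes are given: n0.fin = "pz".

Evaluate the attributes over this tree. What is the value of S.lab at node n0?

1. n0.fin = "pz"  [given at root]
2. n1.fin = "pzq"  [S₀.fin ++ "q"]
3. n2.live = "pzqw"  [S.fin ++ "w"]
4. n3.ok = -1  [terminal]
5. n4.fin = "vu"  [terminal]
6. n5.fin = "qq"  [terminal]
7. n2.sig = false  [a.ok > -1]
8. n1.lab = 11  [len(S.fin) + 8]
9. n1.cnt = -8  [len(S.fin) - 11]
10. n1.lim = true  [A.sig == false]
11. n0.lab = 7  [(if S₁.lim then S₁.cnt else S₁.lab) + 15]
12. n0.cnt = 1  [S₁.cnt * -2 - 15]
13. n0.lim = true  [S₁.lab > 10]

7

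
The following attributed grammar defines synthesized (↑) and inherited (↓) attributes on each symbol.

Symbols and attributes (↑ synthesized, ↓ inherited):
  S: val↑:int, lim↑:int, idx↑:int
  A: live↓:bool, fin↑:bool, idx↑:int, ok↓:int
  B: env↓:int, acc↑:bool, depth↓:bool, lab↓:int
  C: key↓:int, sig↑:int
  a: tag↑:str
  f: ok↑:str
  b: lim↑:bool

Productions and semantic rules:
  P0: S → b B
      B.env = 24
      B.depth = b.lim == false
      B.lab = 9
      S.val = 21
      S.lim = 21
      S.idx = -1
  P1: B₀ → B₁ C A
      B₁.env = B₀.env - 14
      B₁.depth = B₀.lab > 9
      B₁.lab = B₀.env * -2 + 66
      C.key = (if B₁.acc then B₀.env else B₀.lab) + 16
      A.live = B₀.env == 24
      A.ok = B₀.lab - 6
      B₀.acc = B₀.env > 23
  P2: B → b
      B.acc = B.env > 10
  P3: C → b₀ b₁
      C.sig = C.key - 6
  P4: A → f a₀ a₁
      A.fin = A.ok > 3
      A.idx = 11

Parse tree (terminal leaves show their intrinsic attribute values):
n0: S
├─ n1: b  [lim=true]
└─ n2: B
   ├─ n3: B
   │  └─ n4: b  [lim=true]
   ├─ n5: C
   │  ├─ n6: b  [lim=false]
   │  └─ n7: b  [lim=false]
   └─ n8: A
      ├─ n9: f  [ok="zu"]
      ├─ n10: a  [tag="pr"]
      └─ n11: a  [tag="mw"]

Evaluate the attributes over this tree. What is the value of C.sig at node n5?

19

1. n1.lim = true  [terminal]
2. n2.env = 24  [24]
3. n2.depth = false  [b.lim == false]
4. n2.lab = 9  [9]
5. n3.env = 10  [B₀.env - 14]
6. n3.depth = false  [B₀.lab > 9]
7. n3.lab = 18  [B₀.env * -2 + 66]
8. n4.lim = true  [terminal]
9. n3.acc = false  [B.env > 10]
10. n5.key = 25  [(if B₁.acc then B₀.env else B₀.lab) + 16]
11. n6.lim = false  [terminal]
12. n7.lim = false  [terminal]
13. n5.sig = 19  [C.key - 6]
14. n8.live = true  [B₀.env == 24]
15. n8.ok = 3  [B₀.lab - 6]
16. n9.ok = "zu"  [terminal]
17. n10.tag = "pr"  [terminal]
18. n11.tag = "mw"  [terminal]
19. n8.fin = false  [A.ok > 3]
20. n8.idx = 11  [11]
21. n2.acc = true  [B₀.env > 23]
22. n0.val = 21  [21]
23. n0.lim = 21  [21]
24. n0.idx = -1  [-1]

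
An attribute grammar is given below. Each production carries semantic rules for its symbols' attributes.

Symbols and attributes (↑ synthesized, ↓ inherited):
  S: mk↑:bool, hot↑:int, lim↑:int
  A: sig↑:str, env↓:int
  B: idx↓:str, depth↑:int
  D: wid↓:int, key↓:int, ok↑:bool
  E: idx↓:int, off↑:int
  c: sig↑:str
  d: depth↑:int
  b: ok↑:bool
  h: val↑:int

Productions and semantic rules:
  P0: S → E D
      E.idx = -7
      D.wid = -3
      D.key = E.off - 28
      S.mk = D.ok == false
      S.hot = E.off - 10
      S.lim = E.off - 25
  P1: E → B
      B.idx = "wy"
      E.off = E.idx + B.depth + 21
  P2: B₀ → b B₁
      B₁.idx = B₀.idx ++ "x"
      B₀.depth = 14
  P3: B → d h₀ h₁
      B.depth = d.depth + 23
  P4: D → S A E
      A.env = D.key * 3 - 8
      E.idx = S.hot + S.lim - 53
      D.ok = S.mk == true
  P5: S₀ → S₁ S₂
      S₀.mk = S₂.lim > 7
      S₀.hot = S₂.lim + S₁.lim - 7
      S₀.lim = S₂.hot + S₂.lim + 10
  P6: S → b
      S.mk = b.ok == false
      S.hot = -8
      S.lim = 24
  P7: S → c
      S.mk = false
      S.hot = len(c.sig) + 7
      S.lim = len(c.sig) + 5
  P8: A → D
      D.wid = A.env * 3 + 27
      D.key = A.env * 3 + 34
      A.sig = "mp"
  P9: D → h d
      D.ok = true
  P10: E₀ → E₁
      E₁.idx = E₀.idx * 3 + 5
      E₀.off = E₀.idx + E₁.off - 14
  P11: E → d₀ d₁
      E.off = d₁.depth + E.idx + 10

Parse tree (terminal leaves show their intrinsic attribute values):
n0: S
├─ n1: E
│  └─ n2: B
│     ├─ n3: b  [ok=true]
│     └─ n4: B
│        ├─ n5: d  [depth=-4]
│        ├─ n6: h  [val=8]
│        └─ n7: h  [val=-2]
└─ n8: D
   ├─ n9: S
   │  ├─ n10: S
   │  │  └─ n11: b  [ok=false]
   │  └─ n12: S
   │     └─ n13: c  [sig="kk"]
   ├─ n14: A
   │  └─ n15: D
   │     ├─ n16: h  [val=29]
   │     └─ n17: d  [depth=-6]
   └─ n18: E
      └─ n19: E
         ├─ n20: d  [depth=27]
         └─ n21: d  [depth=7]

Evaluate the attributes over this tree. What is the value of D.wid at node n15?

1. n1.idx = -7  [-7]
2. n2.idx = "wy"  ["wy"]
3. n3.ok = true  [terminal]
4. n4.idx = "wyx"  [B₀.idx ++ "x"]
5. n5.depth = -4  [terminal]
6. n6.val = 8  [terminal]
7. n7.val = -2  [terminal]
8. n4.depth = 19  [d.depth + 23]
9. n2.depth = 14  [14]
10. n1.off = 28  [E.idx + B.depth + 21]
11. n8.wid = -3  [-3]
12. n8.key = 0  [E.off - 28]
13. n11.ok = false  [terminal]
14. n10.mk = true  [b.ok == false]
15. n10.hot = -8  [-8]
16. n10.lim = 24  [24]
17. n13.sig = "kk"  [terminal]
18. n12.mk = false  [false]
19. n12.hot = 9  [len(c.sig) + 7]
20. n12.lim = 7  [len(c.sig) + 5]
21. n9.mk = false  [S₂.lim > 7]
22. n9.hot = 24  [S₂.lim + S₁.lim - 7]
23. n9.lim = 26  [S₂.hot + S₂.lim + 10]
24. n14.env = -8  [D.key * 3 - 8]
25. n15.wid = 3  [A.env * 3 + 27]
26. n15.key = 10  [A.env * 3 + 34]
27. n16.val = 29  [terminal]
28. n17.depth = -6  [terminal]
29. n15.ok = true  [true]
30. n14.sig = "mp"  ["mp"]
31. n18.idx = -3  [S.hot + S.lim - 53]
32. n19.idx = -4  [E₀.idx * 3 + 5]
33. n20.depth = 27  [terminal]
34. n21.depth = 7  [terminal]
35. n19.off = 13  [d₁.depth + E.idx + 10]
36. n18.off = -4  [E₀.idx + E₁.off - 14]
37. n8.ok = false  [S.mk == true]
38. n0.mk = true  [D.ok == false]
39. n0.hot = 18  [E.off - 10]
40. n0.lim = 3  [E.off - 25]

3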